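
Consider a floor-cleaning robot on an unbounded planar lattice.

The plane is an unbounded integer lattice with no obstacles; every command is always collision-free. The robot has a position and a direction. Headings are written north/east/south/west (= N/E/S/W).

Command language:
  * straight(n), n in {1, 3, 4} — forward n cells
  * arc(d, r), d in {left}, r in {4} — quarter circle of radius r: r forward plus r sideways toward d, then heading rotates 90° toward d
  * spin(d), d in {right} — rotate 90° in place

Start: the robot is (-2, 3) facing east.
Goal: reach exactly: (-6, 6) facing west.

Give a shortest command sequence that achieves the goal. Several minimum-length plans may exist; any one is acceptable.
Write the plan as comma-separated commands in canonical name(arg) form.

spin(right), straight(1), spin(right), spin(right), arc(left, 4)

t0: (-2, 3) facing east
1. spin(right) → (-2, 3) facing south
2. straight(1) → (-2, 2) facing south
3. spin(right) → (-2, 2) facing west
4. spin(right) → (-2, 2) facing north
5. arc(left, 4) → (-6, 6) facing west
minimal: 5 command(s), checked below 5.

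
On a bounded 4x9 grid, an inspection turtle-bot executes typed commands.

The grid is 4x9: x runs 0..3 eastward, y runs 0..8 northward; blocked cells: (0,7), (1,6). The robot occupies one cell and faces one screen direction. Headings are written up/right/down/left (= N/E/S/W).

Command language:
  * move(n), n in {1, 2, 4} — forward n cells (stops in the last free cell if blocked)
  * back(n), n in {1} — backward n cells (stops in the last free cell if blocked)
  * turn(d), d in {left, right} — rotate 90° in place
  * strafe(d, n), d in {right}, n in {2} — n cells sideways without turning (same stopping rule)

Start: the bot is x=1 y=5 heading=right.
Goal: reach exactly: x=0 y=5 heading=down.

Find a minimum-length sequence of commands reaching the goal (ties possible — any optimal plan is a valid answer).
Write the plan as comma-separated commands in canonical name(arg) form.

turn(right), strafe(right, 2)

from: x=1 y=5 heading=right
step 1 (turn(right)): x=1 y=5 heading=down
step 2 (strafe(right, 2)): x=0 y=5 heading=down
no 1-step plan works, so 2 is optimal.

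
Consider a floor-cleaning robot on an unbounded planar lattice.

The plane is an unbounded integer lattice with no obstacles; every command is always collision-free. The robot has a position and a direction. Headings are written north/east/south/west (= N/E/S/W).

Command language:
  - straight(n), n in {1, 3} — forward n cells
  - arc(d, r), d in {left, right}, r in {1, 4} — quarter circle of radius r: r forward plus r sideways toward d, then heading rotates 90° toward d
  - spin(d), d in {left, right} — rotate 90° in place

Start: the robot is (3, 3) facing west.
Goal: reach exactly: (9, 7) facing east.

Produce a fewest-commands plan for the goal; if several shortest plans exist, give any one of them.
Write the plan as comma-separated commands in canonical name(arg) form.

spin(right), arc(right, 4), straight(1), straight(1)

t0: (3, 3) facing west
1. spin(right) → (3, 3) facing north
2. arc(right, 4) → (7, 7) facing east
3. straight(1) → (8, 7) facing east
4. straight(1) → (9, 7) facing east
no 3-step plan works, so 4 is optimal.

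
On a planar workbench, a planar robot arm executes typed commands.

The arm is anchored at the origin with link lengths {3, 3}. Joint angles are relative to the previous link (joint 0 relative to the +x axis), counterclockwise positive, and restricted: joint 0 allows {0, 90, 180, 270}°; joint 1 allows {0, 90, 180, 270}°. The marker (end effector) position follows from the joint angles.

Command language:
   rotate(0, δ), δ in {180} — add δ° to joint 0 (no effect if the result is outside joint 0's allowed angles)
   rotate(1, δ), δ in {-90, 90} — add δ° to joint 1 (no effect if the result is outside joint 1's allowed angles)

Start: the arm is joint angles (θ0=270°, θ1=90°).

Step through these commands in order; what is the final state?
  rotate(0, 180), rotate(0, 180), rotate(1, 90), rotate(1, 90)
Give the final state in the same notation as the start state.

initial: joint angles (θ0=270°, θ1=90°)
t=1 rotate(0, 180) ⇒ joint angles (θ0=90°, θ1=90°)
t=2 rotate(0, 180) ⇒ joint angles (θ0=270°, θ1=90°)
t=3 rotate(1, 90) ⇒ joint angles (θ0=270°, θ1=180°)
t=4 rotate(1, 90) ⇒ joint angles (θ0=270°, θ1=270°)

joint angles (θ0=270°, θ1=270°)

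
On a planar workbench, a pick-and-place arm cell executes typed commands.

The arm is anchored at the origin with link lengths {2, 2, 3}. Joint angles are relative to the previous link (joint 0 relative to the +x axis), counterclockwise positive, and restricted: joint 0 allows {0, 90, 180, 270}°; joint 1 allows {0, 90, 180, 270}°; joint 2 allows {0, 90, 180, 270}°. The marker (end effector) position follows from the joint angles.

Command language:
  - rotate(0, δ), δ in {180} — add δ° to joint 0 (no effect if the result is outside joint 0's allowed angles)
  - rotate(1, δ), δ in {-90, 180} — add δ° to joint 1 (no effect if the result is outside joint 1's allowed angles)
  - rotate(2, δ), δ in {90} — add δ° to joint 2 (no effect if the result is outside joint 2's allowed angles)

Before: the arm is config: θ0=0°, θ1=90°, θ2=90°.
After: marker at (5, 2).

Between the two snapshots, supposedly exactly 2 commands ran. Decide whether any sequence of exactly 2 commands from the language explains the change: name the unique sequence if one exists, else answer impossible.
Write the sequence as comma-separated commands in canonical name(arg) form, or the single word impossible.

rotate(2, 90), rotate(2, 90)

initial: config: θ0=0°, θ1=90°, θ2=90°
1. rotate(2, 90) → config: θ0=0°, θ1=90°, θ2=180°
2. rotate(2, 90) → config: θ0=0°, θ1=90°, θ2=270°
all 16 alternatives checked — unique.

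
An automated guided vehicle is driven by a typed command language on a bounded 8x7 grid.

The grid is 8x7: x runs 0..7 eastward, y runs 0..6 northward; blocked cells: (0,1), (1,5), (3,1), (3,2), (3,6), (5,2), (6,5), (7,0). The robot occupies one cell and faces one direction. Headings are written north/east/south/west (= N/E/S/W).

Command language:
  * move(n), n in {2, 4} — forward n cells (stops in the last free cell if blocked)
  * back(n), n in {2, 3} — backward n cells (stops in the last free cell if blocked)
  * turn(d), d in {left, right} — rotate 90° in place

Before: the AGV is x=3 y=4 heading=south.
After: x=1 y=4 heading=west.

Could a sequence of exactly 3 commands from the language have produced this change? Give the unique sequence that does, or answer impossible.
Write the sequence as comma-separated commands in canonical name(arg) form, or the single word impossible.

key: order matters: swapping turn(right) and move(4) lands elsewhere
t0: x=3 y=4 heading=south
1. turn(right) → x=3 y=4 heading=west
2. back(2) → x=5 y=4 heading=west
3. move(4) → x=1 y=4 heading=west
uniquely the one of 216 3-step routes that fits.

turn(right), back(2), move(4)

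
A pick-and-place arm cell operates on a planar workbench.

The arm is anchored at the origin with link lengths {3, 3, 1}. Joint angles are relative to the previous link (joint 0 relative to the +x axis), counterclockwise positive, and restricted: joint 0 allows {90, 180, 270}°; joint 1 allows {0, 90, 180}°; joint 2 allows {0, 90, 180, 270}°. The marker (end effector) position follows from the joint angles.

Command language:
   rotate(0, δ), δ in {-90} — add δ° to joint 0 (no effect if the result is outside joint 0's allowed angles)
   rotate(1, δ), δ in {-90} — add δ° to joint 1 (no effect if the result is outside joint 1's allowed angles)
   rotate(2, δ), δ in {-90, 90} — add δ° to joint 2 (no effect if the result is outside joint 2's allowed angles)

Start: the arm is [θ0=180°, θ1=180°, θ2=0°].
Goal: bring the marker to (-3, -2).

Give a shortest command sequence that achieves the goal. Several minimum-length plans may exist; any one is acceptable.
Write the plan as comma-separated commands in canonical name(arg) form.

rotate(2, 90), rotate(2, 90), rotate(1, -90)

initial: [θ0=180°, θ1=180°, θ2=0°]
[1] after rotate(2, 90): [θ0=180°, θ1=180°, θ2=90°]
[2] after rotate(2, 90): [θ0=180°, θ1=180°, θ2=180°]
[3] after rotate(1, -90): [θ0=180°, θ1=90°, θ2=180°]
no 2-step plan works, so 3 is optimal.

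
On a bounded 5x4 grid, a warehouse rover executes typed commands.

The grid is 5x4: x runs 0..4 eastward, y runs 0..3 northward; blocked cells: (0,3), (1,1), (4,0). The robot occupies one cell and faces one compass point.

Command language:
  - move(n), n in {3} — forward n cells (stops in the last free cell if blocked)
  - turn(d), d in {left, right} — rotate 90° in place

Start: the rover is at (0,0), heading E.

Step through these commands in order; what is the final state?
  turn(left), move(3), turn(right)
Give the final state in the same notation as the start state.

from: at (0,0), heading E
step 1 (turn(left)): at (0,0), heading N
step 2 (move(3)): at (0,2), heading N
step 3 (turn(right)): at (0,2), heading E

at (0,2), heading E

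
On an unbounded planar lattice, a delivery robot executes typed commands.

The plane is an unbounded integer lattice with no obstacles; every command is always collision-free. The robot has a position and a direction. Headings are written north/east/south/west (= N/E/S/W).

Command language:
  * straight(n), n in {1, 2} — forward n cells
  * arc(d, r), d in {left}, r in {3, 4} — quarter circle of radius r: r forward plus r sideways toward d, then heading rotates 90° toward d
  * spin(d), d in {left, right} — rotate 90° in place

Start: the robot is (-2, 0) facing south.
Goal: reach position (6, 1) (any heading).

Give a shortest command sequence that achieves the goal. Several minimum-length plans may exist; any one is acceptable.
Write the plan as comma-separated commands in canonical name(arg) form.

arc(left, 4), arc(left, 4), straight(1)

initial: (-2, 0) facing south
t=1 arc(left, 4) ⇒ (2, -4) facing east
t=2 arc(left, 4) ⇒ (6, 0) facing north
t=3 straight(1) ⇒ (6, 1) facing north
no 2-step plan works, so 3 is optimal.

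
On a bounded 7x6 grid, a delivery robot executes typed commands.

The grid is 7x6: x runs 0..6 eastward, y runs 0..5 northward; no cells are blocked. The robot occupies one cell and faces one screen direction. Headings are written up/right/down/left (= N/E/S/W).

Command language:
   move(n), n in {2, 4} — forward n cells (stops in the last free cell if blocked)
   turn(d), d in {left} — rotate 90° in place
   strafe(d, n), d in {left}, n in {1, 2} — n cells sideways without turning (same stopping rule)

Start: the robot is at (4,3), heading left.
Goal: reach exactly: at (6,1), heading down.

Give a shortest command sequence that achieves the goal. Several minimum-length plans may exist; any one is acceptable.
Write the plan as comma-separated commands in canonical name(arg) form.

turn(left), strafe(left, 2), move(2)

initial: at (4,3), heading left
[1] after turn(left): at (4,3), heading down
[2] after strafe(left, 2): at (6,3), heading down
[3] after move(2): at (6,1), heading down
minimal: 3 command(s), checked below 3.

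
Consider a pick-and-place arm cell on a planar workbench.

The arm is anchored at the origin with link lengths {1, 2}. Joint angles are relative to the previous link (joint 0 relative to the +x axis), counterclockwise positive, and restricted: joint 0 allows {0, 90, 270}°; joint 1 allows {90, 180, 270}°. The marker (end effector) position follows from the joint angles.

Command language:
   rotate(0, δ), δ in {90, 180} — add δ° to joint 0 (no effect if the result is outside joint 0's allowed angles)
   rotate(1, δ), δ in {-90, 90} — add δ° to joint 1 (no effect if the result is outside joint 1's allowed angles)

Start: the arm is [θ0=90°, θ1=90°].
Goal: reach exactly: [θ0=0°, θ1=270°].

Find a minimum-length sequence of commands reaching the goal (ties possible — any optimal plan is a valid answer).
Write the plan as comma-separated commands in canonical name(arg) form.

initial: [θ0=90°, θ1=90°]
t=1 rotate(1, 90) ⇒ [θ0=90°, θ1=180°]
t=2 rotate(1, 90) ⇒ [θ0=90°, θ1=270°]
t=3 rotate(0, 180) ⇒ [θ0=270°, θ1=270°]
t=4 rotate(0, 90) ⇒ [θ0=0°, θ1=270°]
no 3-step plan works, so 4 is optimal.

rotate(1, 90), rotate(1, 90), rotate(0, 180), rotate(0, 90)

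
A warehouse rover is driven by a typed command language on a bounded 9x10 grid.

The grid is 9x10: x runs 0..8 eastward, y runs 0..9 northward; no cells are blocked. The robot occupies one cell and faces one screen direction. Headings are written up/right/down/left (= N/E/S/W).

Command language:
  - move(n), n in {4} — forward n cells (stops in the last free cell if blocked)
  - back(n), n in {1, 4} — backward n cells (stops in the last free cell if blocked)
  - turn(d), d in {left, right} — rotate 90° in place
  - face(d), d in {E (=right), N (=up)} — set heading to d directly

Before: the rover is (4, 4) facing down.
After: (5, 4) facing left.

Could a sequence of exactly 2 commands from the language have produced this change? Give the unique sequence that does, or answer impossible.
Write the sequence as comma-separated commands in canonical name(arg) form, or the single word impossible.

key: order matters: swapping turn(right) and back(1) lands elsewhere
t0: (4, 4) facing down
step 1 (turn(right)): (4, 4) facing left
step 2 (back(1)): (5, 4) facing left
all 49 alternatives checked — unique.

turn(right), back(1)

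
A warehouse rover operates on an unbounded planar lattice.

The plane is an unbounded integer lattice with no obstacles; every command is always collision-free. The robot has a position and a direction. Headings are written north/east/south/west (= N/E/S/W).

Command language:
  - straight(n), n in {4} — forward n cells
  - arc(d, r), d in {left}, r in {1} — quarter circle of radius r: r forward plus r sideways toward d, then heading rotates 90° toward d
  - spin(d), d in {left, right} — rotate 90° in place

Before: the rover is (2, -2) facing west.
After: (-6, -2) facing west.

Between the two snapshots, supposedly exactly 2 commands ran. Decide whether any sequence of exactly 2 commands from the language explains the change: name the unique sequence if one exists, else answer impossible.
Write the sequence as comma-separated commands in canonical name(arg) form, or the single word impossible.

straight(4), straight(4)

key: still facing W at the end — nothing in the sequence rotates
initial: (2, -2) facing west
step 1 (straight(4)): (-2, -2) facing west
step 2 (straight(4)): (-6, -2) facing west
no other 2-command option fits: unique.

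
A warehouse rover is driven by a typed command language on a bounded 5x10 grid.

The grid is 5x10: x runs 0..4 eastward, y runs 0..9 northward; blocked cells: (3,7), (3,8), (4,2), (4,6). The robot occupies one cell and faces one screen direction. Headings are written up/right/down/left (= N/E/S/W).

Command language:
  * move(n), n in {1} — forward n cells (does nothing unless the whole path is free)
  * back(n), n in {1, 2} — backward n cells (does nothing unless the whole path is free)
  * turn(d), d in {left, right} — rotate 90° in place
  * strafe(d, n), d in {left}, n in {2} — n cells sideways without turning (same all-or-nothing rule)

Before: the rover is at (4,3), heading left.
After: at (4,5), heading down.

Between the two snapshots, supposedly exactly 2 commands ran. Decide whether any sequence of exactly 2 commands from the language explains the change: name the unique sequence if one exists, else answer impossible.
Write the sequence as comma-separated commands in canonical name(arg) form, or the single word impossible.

key: running back(2) before turn(left) would end elsewhere — order is forced
t0: at (4,3), heading left
[1] after turn(left): at (4,3), heading down
[2] after back(2): at (4,5), heading down
no rival 2-sequence matches.

turn(left), back(2)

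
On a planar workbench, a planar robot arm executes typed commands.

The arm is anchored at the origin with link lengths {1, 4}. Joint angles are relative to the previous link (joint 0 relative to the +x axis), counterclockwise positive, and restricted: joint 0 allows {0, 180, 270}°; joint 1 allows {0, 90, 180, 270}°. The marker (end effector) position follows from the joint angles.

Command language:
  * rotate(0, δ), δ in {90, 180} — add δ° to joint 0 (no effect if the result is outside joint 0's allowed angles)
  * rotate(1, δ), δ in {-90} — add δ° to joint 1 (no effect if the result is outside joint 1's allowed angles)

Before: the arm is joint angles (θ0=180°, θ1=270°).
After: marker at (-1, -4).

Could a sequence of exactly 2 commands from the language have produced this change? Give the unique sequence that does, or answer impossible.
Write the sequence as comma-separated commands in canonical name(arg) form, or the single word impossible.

rotate(1, -90), rotate(1, -90)

initial: joint angles (θ0=180°, θ1=270°)
1. rotate(1, -90) → joint angles (θ0=180°, θ1=180°)
2. rotate(1, -90) → joint angles (θ0=180°, θ1=90°)
no other 2-command option fits: unique.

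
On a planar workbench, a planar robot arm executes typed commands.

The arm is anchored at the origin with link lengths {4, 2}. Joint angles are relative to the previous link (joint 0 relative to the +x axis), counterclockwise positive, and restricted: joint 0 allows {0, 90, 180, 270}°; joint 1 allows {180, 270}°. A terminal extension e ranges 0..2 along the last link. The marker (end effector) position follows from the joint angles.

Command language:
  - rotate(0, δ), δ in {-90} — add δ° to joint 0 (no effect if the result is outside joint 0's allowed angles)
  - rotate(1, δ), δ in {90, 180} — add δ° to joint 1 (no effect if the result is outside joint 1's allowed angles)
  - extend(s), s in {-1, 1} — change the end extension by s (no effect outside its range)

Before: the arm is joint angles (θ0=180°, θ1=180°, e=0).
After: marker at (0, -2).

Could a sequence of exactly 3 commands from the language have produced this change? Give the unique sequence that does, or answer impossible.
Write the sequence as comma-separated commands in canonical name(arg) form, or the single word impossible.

from: joint angles (θ0=180°, θ1=180°, e=0)
1. rotate(0, -90) → joint angles (θ0=90°, θ1=180°, e=0)
2. rotate(0, -90) → joint angles (θ0=0°, θ1=180°, e=0)
3. rotate(0, -90) → joint angles (θ0=270°, θ1=180°, e=0)
no rival 3-sequence matches.

rotate(0, -90), rotate(0, -90), rotate(0, -90)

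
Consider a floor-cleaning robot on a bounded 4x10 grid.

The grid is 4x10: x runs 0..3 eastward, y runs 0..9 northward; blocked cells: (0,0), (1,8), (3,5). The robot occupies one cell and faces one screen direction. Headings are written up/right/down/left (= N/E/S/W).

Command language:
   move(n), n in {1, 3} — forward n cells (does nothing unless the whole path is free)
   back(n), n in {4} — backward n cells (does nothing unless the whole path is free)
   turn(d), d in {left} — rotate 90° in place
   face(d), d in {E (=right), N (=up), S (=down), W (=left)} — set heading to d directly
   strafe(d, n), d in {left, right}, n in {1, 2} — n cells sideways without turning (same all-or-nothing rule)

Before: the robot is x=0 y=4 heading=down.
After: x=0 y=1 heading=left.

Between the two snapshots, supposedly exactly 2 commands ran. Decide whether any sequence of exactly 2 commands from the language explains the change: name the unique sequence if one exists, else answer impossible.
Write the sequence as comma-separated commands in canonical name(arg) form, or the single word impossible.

key: running face(W) before move(3) would end elsewhere — order is forced
initial: x=0 y=4 heading=down
1. move(3) → x=0 y=1 heading=down
2. face(W) → x=0 y=1 heading=left
no other 2-command option fits: unique.

move(3), face(W)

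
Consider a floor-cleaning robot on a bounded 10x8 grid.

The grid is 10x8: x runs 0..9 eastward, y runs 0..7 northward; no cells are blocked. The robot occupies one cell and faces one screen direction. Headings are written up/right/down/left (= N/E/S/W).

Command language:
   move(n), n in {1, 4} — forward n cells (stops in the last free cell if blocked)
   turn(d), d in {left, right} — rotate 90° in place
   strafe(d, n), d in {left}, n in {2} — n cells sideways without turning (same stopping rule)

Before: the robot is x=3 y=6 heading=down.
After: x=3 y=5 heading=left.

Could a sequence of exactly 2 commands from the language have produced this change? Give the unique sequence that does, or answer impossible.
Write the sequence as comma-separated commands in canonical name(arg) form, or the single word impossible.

key: running turn(right) before move(1) would end elsewhere — order is forced
initial: x=3 y=6 heading=down
[1] after move(1): x=3 y=5 heading=down
[2] after turn(right): x=3 y=5 heading=left
uniquely the one of 25 2-step routes that fits.

move(1), turn(right)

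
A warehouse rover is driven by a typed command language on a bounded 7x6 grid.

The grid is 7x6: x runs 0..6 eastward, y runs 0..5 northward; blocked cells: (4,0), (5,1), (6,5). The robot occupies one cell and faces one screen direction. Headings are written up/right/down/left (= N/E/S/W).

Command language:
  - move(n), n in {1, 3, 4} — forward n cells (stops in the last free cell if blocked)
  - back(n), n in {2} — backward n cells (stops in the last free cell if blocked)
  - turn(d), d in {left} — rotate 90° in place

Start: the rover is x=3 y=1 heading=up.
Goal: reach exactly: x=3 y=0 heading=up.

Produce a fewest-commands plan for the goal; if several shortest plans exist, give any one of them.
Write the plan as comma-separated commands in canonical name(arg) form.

initial: x=3 y=1 heading=up
1. back(2) → x=3 y=0 heading=up
nothing shorter than 1 reaches the goal.

back(2)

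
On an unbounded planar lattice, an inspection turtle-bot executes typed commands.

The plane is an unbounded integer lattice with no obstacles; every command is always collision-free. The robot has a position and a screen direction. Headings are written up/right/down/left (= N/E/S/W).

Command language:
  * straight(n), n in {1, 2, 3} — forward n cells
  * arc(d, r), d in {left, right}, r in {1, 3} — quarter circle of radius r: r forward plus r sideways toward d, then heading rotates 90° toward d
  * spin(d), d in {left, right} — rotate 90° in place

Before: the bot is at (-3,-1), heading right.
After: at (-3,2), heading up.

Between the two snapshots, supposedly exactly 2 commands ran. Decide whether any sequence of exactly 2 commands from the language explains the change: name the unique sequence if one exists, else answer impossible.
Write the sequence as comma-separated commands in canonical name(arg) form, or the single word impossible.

key: cell and facing (now N) both changed — the 2 commands mix motion and turning
t0: at (-3,-1), heading right
t=1 spin(left) ⇒ at (-3,-1), heading up
t=2 straight(3) ⇒ at (-3,2), heading up
no rival 2-sequence matches.

spin(left), straight(3)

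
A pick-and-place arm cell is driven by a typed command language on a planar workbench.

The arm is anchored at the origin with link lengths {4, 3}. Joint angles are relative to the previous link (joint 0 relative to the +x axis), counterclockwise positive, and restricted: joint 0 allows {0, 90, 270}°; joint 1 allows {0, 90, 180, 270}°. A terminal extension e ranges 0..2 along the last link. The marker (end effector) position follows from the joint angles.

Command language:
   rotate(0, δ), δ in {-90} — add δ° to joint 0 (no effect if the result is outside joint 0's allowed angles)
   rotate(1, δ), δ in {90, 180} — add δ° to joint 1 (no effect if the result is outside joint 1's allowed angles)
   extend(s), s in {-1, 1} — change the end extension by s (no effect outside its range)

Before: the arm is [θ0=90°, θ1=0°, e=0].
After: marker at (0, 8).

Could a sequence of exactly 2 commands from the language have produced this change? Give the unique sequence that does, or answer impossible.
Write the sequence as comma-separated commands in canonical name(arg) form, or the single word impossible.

key: order matters: swapping extend(-1) and extend(1) lands elsewhere
begin: [θ0=90°, θ1=0°, e=0]
t=1 extend(-1) ⇒ [θ0=90°, θ1=0°, e=0]
t=2 extend(1) ⇒ [θ0=90°, θ1=0°, e=1]
no other 2-command option fits: unique.

extend(-1), extend(1)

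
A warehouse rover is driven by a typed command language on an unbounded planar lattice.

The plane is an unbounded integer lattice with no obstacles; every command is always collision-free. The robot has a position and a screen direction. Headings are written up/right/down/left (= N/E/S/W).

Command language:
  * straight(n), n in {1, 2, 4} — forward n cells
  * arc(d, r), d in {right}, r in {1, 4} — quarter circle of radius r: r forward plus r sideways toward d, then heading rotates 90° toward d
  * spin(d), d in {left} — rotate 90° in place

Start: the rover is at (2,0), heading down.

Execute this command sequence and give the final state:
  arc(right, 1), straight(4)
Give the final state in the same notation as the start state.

at (-3,-1), heading left

start: at (2,0), heading down
1. arc(right, 1) → at (1,-1), heading left
2. straight(4) → at (-3,-1), heading left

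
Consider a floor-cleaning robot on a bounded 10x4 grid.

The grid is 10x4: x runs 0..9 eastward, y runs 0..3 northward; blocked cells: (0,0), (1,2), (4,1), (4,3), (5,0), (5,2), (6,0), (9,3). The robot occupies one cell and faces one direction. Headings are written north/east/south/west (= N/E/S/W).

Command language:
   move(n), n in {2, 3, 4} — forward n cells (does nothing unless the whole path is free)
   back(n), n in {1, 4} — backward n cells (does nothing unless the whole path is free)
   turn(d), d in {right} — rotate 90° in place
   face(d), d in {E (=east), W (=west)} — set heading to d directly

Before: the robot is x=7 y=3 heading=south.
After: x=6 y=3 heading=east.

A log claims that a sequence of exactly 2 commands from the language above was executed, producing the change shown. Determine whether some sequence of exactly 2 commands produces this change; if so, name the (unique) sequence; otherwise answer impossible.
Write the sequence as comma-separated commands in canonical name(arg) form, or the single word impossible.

key: position moved to (6,3) AND the heading swung to E — translation plus rotation needed
t0: x=7 y=3 heading=south
t=1 face(E) ⇒ x=7 y=3 heading=east
t=2 back(1) ⇒ x=6 y=3 heading=east
all 64 alternatives checked — unique.

face(E), back(1)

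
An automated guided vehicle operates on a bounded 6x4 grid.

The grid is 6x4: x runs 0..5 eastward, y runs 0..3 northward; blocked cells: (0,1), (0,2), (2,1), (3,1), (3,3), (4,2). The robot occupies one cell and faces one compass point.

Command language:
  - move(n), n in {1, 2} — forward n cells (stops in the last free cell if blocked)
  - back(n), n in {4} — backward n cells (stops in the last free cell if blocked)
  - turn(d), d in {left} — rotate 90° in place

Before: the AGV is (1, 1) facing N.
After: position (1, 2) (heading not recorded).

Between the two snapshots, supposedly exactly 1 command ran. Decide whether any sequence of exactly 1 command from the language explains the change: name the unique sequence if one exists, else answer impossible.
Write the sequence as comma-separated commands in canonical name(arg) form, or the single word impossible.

start: (1, 1) facing N
step 1 (move(1)): (1, 2) facing N
no rival 1-sequence matches.

move(1)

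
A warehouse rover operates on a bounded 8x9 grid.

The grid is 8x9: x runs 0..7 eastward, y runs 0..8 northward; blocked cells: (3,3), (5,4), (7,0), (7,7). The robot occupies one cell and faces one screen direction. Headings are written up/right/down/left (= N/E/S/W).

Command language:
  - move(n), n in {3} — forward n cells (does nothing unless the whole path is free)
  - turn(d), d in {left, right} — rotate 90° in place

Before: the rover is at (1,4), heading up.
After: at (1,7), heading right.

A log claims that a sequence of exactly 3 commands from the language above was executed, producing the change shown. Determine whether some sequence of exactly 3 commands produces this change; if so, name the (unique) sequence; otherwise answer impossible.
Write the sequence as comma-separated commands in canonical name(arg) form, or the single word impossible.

move(3), move(3), turn(right)

key: the second move(3) would leave the grid, so it does nothing
start: at (1,4), heading up
1. move(3) → at (1,7), heading up
2. move(3) → at (1,7), heading up
3. turn(right) → at (1,7), heading right
no rival 3-sequence matches.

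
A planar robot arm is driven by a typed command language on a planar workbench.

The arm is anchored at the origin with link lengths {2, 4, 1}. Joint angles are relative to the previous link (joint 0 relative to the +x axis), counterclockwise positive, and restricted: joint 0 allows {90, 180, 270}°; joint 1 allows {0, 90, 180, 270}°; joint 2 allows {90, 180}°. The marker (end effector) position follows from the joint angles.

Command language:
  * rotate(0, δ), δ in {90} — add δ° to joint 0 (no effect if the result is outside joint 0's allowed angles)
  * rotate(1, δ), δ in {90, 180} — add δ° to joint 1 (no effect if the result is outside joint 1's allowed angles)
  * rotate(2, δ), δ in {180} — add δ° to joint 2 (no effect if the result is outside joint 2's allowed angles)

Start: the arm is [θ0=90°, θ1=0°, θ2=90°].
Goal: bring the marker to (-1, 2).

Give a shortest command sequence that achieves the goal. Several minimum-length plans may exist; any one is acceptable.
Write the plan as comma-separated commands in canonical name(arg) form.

rotate(0, 90), rotate(0, 90), rotate(1, 180)

from: [θ0=90°, θ1=0°, θ2=90°]
1. rotate(0, 90) → [θ0=180°, θ1=0°, θ2=90°]
2. rotate(0, 90) → [θ0=270°, θ1=0°, θ2=90°]
3. rotate(1, 180) → [θ0=270°, θ1=180°, θ2=90°]
minimal: 3 command(s), checked below 3.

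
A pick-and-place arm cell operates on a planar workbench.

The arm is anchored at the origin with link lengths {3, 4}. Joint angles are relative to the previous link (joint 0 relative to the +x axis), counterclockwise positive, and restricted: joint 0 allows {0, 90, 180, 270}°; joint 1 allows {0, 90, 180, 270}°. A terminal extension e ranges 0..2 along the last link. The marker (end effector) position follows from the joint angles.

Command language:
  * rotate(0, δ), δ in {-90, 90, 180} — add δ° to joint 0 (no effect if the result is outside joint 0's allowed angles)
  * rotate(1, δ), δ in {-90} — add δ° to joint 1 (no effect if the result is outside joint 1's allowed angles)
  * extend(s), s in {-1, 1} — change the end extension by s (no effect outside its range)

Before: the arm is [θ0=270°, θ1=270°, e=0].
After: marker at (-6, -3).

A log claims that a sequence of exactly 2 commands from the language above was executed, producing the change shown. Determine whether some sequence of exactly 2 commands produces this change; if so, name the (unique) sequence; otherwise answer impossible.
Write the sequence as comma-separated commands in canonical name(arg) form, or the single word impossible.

t0: [θ0=270°, θ1=270°, e=0]
t=1 extend(1) ⇒ [θ0=270°, θ1=270°, e=1]
t=2 extend(1) ⇒ [θ0=270°, θ1=270°, e=2]
no other 2-command option fits: unique.

extend(1), extend(1)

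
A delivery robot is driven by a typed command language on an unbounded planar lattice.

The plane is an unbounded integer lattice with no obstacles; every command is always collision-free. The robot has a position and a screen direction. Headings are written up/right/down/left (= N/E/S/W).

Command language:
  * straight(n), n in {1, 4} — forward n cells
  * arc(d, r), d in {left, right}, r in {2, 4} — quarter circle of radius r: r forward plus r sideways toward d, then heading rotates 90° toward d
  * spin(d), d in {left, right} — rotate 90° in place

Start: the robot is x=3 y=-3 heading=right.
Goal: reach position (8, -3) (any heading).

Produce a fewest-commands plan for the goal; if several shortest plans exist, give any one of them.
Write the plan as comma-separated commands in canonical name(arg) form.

begin: x=3 y=-3 heading=right
t=1 straight(4) ⇒ x=7 y=-3 heading=right
t=2 straight(1) ⇒ x=8 y=-3 heading=right
minimal: 2 command(s), checked below 2.

straight(4), straight(1)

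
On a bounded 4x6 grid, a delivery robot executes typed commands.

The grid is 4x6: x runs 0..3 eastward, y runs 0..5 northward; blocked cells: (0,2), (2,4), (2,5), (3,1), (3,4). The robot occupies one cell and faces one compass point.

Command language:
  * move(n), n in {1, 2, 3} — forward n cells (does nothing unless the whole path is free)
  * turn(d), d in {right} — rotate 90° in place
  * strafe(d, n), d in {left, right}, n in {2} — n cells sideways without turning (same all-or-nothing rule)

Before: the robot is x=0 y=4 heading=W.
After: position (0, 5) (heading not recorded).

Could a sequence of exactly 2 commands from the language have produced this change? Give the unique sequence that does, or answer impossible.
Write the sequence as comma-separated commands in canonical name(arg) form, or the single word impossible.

key: running move(1) before turn(right) would end elsewhere — order is forced
initial: x=0 y=4 heading=W
1. turn(right) → x=0 y=4 heading=N
2. move(1) → x=0 y=5 heading=N
no other 2-command option fits: unique.

turn(right), move(1)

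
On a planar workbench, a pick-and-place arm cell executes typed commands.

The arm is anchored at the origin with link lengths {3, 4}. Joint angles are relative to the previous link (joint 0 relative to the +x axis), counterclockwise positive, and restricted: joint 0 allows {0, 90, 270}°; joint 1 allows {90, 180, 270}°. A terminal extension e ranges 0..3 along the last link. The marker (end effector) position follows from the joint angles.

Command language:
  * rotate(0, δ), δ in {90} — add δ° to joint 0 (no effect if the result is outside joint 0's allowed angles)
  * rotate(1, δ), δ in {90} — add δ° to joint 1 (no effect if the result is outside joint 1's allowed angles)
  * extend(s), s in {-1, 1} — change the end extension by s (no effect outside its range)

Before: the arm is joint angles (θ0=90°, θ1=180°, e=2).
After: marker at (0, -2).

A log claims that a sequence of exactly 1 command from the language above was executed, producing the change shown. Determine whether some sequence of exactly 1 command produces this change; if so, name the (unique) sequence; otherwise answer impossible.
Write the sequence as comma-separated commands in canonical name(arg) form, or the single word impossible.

t0: joint angles (θ0=90°, θ1=180°, e=2)
[1] after extend(-1): joint angles (θ0=90°, θ1=180°, e=1)
no rival 1-sequence matches.

extend(-1)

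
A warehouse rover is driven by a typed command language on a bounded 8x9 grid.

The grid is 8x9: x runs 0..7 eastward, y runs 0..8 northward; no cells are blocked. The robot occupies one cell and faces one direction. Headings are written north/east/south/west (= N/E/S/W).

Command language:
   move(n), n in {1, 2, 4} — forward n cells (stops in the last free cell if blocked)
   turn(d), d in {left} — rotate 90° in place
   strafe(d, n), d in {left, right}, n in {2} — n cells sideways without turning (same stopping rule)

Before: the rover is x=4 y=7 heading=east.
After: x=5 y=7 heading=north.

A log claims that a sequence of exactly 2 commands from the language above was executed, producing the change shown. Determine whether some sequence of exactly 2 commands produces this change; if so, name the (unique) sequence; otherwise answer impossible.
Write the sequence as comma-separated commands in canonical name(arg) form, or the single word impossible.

key: position moved to (5,7) AND the heading swung to N — translation plus rotation needed
from: x=4 y=7 heading=east
1. move(1) → x=5 y=7 heading=east
2. turn(left) → x=5 y=7 heading=north
uniquely the one of 36 2-step routes that fits.

move(1), turn(left)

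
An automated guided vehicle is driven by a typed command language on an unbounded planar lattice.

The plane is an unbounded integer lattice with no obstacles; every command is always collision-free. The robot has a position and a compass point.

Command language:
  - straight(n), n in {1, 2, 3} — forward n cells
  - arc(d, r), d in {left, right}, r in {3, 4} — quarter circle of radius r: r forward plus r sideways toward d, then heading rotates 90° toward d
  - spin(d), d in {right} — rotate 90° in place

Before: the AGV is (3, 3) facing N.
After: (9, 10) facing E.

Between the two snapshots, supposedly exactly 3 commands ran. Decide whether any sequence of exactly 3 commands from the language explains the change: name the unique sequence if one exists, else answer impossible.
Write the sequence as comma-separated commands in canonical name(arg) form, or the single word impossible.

straight(3), arc(right, 4), straight(2)

key: position moved to (9,10) AND the heading swung to E — translation plus rotation needed
begin: (3, 3) facing N
1. straight(3) → (3, 6) facing N
2. arc(right, 4) → (7, 10) facing E
3. straight(2) → (9, 10) facing E
all 512 alternatives checked — unique.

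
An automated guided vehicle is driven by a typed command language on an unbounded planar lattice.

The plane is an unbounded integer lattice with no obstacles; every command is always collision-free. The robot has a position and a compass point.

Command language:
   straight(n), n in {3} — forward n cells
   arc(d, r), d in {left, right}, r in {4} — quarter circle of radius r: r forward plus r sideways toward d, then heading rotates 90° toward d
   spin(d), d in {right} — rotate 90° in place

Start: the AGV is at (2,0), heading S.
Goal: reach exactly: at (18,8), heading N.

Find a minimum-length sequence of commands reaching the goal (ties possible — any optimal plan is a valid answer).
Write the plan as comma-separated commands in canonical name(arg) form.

arc(left, 4), arc(left, 4), arc(right, 4), arc(left, 4)

start: at (2,0), heading S
t=1 arc(left, 4) ⇒ at (6,-4), heading E
t=2 arc(left, 4) ⇒ at (10,0), heading N
t=3 arc(right, 4) ⇒ at (14,4), heading E
t=4 arc(left, 4) ⇒ at (18,8), heading N
no 3-step plan works, so 4 is optimal.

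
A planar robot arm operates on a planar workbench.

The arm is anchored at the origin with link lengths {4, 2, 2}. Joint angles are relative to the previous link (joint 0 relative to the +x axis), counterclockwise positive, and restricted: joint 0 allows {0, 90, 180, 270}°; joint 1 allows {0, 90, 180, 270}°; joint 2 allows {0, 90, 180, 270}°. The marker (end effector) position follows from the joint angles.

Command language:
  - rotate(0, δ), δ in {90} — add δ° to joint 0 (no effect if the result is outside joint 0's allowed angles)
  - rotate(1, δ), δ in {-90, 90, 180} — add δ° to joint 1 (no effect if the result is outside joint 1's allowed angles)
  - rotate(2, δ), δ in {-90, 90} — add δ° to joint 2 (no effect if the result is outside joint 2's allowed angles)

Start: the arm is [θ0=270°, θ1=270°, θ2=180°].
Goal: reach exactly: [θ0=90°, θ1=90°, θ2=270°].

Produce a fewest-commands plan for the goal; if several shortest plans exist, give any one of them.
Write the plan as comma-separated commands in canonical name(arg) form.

begin: [θ0=270°, θ1=270°, θ2=180°]
step 1 (rotate(0, 90)): [θ0=0°, θ1=270°, θ2=180°]
step 2 (rotate(0, 90)): [θ0=90°, θ1=270°, θ2=180°]
step 3 (rotate(2, 90)): [θ0=90°, θ1=270°, θ2=270°]
step 4 (rotate(1, 180)): [θ0=90°, θ1=90°, θ2=270°]
nothing shorter than 4 reaches the goal.

rotate(0, 90), rotate(0, 90), rotate(2, 90), rotate(1, 180)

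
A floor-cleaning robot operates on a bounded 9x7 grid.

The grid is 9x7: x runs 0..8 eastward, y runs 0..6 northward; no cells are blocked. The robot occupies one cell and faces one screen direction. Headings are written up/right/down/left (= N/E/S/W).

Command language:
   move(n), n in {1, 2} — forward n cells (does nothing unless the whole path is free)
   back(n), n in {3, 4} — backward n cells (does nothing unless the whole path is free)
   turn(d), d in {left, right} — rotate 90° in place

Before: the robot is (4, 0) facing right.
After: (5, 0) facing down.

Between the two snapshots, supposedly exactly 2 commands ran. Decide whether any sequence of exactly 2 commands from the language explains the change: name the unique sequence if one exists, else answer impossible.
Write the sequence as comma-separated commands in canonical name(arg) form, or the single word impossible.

key: order matters: swapping move(1) and turn(right) lands elsewhere
from: (4, 0) facing right
step 1 (move(1)): (5, 0) facing right
step 2 (turn(right)): (5, 0) facing down
no rival 2-sequence matches.

move(1), turn(right)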